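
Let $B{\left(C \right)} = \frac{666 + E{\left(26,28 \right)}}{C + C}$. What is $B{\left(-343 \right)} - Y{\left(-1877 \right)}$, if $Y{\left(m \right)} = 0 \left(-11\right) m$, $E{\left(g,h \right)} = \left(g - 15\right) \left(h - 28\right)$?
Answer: $- \frac{333}{343} \approx -0.97085$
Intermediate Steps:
$E{\left(g,h \right)} = \left(-28 + h\right) \left(-15 + g\right)$ ($E{\left(g,h \right)} = \left(-15 + g\right) \left(-28 + h\right) = \left(-28 + h\right) \left(-15 + g\right)$)
$Y{\left(m \right)} = 0$ ($Y{\left(m \right)} = 0 m = 0$)
$B{\left(C \right)} = \frac{333}{C}$ ($B{\left(C \right)} = \frac{666 + \left(420 - 728 - 420 + 26 \cdot 28\right)}{C + C} = \frac{666 + \left(420 - 728 - 420 + 728\right)}{2 C} = \left(666 + 0\right) \frac{1}{2 C} = 666 \frac{1}{2 C} = \frac{333}{C}$)
$B{\left(-343 \right)} - Y{\left(-1877 \right)} = \frac{333}{-343} - 0 = 333 \left(- \frac{1}{343}\right) + 0 = - \frac{333}{343} + 0 = - \frac{333}{343}$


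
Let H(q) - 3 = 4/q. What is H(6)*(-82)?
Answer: -902/3 ≈ -300.67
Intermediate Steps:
H(q) = 3 + 4/q
H(6)*(-82) = (3 + 4/6)*(-82) = (3 + 4*(⅙))*(-82) = (3 + ⅔)*(-82) = (11/3)*(-82) = -902/3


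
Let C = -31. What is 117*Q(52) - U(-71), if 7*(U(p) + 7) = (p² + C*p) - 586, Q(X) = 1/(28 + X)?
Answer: -527741/560 ≈ -942.39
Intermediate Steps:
U(p) = -635/7 - 31*p/7 + p²/7 (U(p) = -7 + ((p² - 31*p) - 586)/7 = -7 + (-586 + p² - 31*p)/7 = -7 + (-586/7 - 31*p/7 + p²/7) = -635/7 - 31*p/7 + p²/7)
117*Q(52) - U(-71) = 117/(28 + 52) - (-635/7 - 31/7*(-71) + (⅐)*(-71)²) = 117/80 - (-635/7 + 2201/7 + (⅐)*5041) = 117*(1/80) - (-635/7 + 2201/7 + 5041/7) = 117/80 - 1*6607/7 = 117/80 - 6607/7 = -527741/560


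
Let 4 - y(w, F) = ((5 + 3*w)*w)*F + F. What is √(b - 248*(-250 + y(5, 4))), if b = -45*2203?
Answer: √62065 ≈ 249.13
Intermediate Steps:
b = -99135
y(w, F) = 4 - F - F*w*(5 + 3*w) (y(w, F) = 4 - (((5 + 3*w)*w)*F + F) = 4 - ((w*(5 + 3*w))*F + F) = 4 - (F*w*(5 + 3*w) + F) = 4 - (F + F*w*(5 + 3*w)) = 4 + (-F - F*w*(5 + 3*w)) = 4 - F - F*w*(5 + 3*w))
√(b - 248*(-250 + y(5, 4))) = √(-99135 - 248*(-250 + (4 - 1*4 - 5*4*5 - 3*4*5²))) = √(-99135 - 248*(-250 + (4 - 4 - 100 - 3*4*25))) = √(-99135 - 248*(-250 + (4 - 4 - 100 - 300))) = √(-99135 - 248*(-250 - 400)) = √(-99135 - 248*(-650)) = √(-99135 + 161200) = √62065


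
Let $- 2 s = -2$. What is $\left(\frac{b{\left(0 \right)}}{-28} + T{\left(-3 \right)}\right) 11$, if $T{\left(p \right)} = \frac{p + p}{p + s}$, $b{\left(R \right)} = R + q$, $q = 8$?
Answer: $\frac{209}{7} \approx 29.857$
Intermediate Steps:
$s = 1$ ($s = \left(- \frac{1}{2}\right) \left(-2\right) = 1$)
$b{\left(R \right)} = 8 + R$ ($b{\left(R \right)} = R + 8 = 8 + R$)
$T{\left(p \right)} = \frac{2 p}{1 + p}$ ($T{\left(p \right)} = \frac{p + p}{p + 1} = \frac{2 p}{1 + p}$)
$\left(\frac{b{\left(0 \right)}}{-28} + T{\left(-3 \right)}\right) 11 = \left(\frac{8 + 0}{-28} + 2 \left(-3\right) \frac{1}{1 - 3}\right) 11 = \left(8 \left(- \frac{1}{28}\right) + 2 \left(-3\right) \frac{1}{-2}\right) 11 = \left(- \frac{2}{7} + 2 \left(-3\right) \left(- \frac{1}{2}\right)\right) 11 = \left(- \frac{2}{7} + 3\right) 11 = \frac{19}{7} \cdot 11 = \frac{209}{7}$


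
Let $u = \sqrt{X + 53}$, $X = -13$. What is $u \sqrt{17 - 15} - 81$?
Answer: $-81 + 4 \sqrt{5} \approx -72.056$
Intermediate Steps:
$u = 2 \sqrt{10}$ ($u = \sqrt{-13 + 53} = \sqrt{40} = 2 \sqrt{10} \approx 6.3246$)
$u \sqrt{17 - 15} - 81 = 2 \sqrt{10} \sqrt{17 - 15} - 81 = 2 \sqrt{10} \sqrt{2} - 81 = 4 \sqrt{5} - 81 = -81 + 4 \sqrt{5}$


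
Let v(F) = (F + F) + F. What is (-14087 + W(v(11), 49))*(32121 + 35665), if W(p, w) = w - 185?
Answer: -964120278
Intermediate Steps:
v(F) = 3*F (v(F) = 2*F + F = 3*F)
W(p, w) = -185 + w
(-14087 + W(v(11), 49))*(32121 + 35665) = (-14087 + (-185 + 49))*(32121 + 35665) = (-14087 - 136)*67786 = -14223*67786 = -964120278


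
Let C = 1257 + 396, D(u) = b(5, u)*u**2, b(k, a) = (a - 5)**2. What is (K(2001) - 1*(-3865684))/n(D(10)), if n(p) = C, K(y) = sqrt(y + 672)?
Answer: 3865684/1653 + 3*sqrt(33)/551 ≈ 2338.6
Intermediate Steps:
b(k, a) = (-5 + a)**2
K(y) = sqrt(672 + y)
D(u) = u**2*(-5 + u)**2 (D(u) = (-5 + u)**2*u**2 = u**2*(-5 + u)**2)
C = 1653
n(p) = 1653
(K(2001) - 1*(-3865684))/n(D(10)) = (sqrt(672 + 2001) - 1*(-3865684))/1653 = (sqrt(2673) + 3865684)*(1/1653) = (9*sqrt(33) + 3865684)*(1/1653) = (3865684 + 9*sqrt(33))*(1/1653) = 3865684/1653 + 3*sqrt(33)/551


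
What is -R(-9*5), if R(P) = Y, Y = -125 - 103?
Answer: 228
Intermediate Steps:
Y = -228
R(P) = -228
-R(-9*5) = -1*(-228) = 228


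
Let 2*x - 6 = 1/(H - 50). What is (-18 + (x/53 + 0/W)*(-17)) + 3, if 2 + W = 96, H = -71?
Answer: -204715/12826 ≈ -15.961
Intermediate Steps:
x = 725/242 (x = 3 + 1/(2*(-71 - 50)) = 3 + (½)/(-121) = 3 + (½)*(-1/121) = 3 - 1/242 = 725/242 ≈ 2.9959)
W = 94 (W = -2 + 96 = 94)
(-18 + (x/53 + 0/W)*(-17)) + 3 = (-18 + ((725/242)/53 + 0/94)*(-17)) + 3 = (-18 + ((725/242)*(1/53) + 0*(1/94))*(-17)) + 3 = (-18 + (725/12826 + 0)*(-17)) + 3 = (-18 + (725/12826)*(-17)) + 3 = (-18 - 12325/12826) + 3 = -243193/12826 + 3 = -204715/12826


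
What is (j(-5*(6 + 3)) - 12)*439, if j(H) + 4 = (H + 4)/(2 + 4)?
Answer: -60143/6 ≈ -10024.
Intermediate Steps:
j(H) = -10/3 + H/6 (j(H) = -4 + (H + 4)/(2 + 4) = -4 + (4 + H)/6 = -4 + (4 + H)*(⅙) = -4 + (⅔ + H/6) = -10/3 + H/6)
(j(-5*(6 + 3)) - 12)*439 = ((-10/3 + (-5*(6 + 3))/6) - 12)*439 = ((-10/3 + (-5*9)/6) - 12)*439 = ((-10/3 + (⅙)*(-45)) - 12)*439 = ((-10/3 - 15/2) - 12)*439 = (-65/6 - 12)*439 = -137/6*439 = -60143/6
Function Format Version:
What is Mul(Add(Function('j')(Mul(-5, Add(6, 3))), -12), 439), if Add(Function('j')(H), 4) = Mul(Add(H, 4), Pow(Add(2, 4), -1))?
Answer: Rational(-60143, 6) ≈ -10024.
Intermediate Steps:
Function('j')(H) = Add(Rational(-10, 3), Mul(Rational(1, 6), H)) (Function('j')(H) = Add(-4, Mul(Add(H, 4), Pow(Add(2, 4), -1))) = Add(-4, Mul(Add(4, H), Pow(6, -1))) = Add(-4, Mul(Add(4, H), Rational(1, 6))) = Add(-4, Add(Rational(2, 3), Mul(Rational(1, 6), H))) = Add(Rational(-10, 3), Mul(Rational(1, 6), H)))
Mul(Add(Function('j')(Mul(-5, Add(6, 3))), -12), 439) = Mul(Add(Add(Rational(-10, 3), Mul(Rational(1, 6), Mul(-5, Add(6, 3)))), -12), 439) = Mul(Add(Add(Rational(-10, 3), Mul(Rational(1, 6), Mul(-5, 9))), -12), 439) = Mul(Add(Add(Rational(-10, 3), Mul(Rational(1, 6), -45)), -12), 439) = Mul(Add(Add(Rational(-10, 3), Rational(-15, 2)), -12), 439) = Mul(Add(Rational(-65, 6), -12), 439) = Mul(Rational(-137, 6), 439) = Rational(-60143, 6)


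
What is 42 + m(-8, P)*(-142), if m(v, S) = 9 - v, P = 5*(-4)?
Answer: -2372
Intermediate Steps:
P = -20
42 + m(-8, P)*(-142) = 42 + (9 - 1*(-8))*(-142) = 42 + (9 + 8)*(-142) = 42 + 17*(-142) = 42 - 2414 = -2372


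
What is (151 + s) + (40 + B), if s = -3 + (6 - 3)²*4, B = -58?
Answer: 166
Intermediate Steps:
s = 33 (s = -3 + 3²*4 = -3 + 9*4 = -3 + 36 = 33)
(151 + s) + (40 + B) = (151 + 33) + (40 - 58) = 184 - 18 = 166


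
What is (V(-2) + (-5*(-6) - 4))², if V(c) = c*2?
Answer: 484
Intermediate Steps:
V(c) = 2*c
(V(-2) + (-5*(-6) - 4))² = (2*(-2) + (-5*(-6) - 4))² = (-4 + (30 - 4))² = (-4 + 26)² = 22² = 484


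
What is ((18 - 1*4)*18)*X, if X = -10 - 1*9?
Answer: -4788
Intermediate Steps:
X = -19 (X = -10 - 9 = -19)
((18 - 1*4)*18)*X = ((18 - 1*4)*18)*(-19) = ((18 - 4)*18)*(-19) = (14*18)*(-19) = 252*(-19) = -4788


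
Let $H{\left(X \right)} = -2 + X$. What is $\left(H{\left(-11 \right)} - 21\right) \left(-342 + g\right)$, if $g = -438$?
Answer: $26520$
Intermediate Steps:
$\left(H{\left(-11 \right)} - 21\right) \left(-342 + g\right) = \left(\left(-2 - 11\right) - 21\right) \left(-342 - 438\right) = \left(-13 - 21\right) \left(-780\right) = \left(-34\right) \left(-780\right) = 26520$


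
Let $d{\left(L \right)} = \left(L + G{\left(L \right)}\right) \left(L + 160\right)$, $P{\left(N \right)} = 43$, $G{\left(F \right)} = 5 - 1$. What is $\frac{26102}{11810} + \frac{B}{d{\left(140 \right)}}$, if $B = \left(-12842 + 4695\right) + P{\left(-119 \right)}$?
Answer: $\frac{12898727}{6377400} \approx 2.0226$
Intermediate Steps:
$G{\left(F \right)} = 4$ ($G{\left(F \right)} = 5 - 1 = 4$)
$d{\left(L \right)} = \left(4 + L\right) \left(160 + L\right)$ ($d{\left(L \right)} = \left(L + 4\right) \left(L + 160\right) = \left(4 + L\right) \left(160 + L\right)$)
$B = -8104$ ($B = \left(-12842 + 4695\right) + 43 = -8147 + 43 = -8104$)
$\frac{26102}{11810} + \frac{B}{d{\left(140 \right)}} = \frac{26102}{11810} - \frac{8104}{640 + 140^{2} + 164 \cdot 140} = 26102 \cdot \frac{1}{11810} - \frac{8104}{640 + 19600 + 22960} = \frac{13051}{5905} - \frac{8104}{43200} = \frac{13051}{5905} - \frac{1013}{5400} = \frac{12898727}{6377400}$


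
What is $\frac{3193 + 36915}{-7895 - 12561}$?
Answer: $- \frac{10027}{5114} \approx -1.9607$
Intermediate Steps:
$\frac{3193 + 36915}{-7895 - 12561} = \frac{40108}{-20456} = 40108 \left(- \frac{1}{20456}\right) = - \frac{10027}{5114}$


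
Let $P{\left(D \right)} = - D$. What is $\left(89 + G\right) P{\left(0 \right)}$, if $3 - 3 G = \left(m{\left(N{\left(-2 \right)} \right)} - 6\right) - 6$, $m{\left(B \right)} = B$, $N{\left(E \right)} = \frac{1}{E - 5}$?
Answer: $0$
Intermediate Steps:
$N{\left(E \right)} = \frac{1}{-5 + E}$
$G = \frac{106}{21}$ ($G = 1 - \frac{\left(\frac{1}{-5 - 2} - 6\right) - 6}{3} = 1 - \frac{\left(\frac{1}{-7} - 6\right) - 6}{3} = 1 - \frac{\left(- \frac{1}{7} - 6\right) - 6}{3} = 1 - \frac{- \frac{43}{7} - 6}{3} = 1 - - \frac{85}{21} = 1 + \frac{85}{21} = \frac{106}{21} \approx 5.0476$)
$\left(89 + G\right) P{\left(0 \right)} = \left(89 + \frac{106}{21}\right) \left(\left(-1\right) 0\right) = \frac{1975}{21} \cdot 0 = 0$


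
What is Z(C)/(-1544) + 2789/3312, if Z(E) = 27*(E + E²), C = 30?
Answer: -9857263/639216 ≈ -15.421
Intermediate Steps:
Z(E) = 27*E + 27*E²
Z(C)/(-1544) + 2789/3312 = (27*30*(1 + 30))/(-1544) + 2789/3312 = (27*30*31)*(-1/1544) + 2789*(1/3312) = 25110*(-1/1544) + 2789/3312 = -12555/772 + 2789/3312 = -9857263/639216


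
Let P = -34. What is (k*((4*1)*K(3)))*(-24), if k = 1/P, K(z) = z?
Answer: 144/17 ≈ 8.4706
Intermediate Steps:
k = -1/34 (k = 1/(-34) = -1/34 ≈ -0.029412)
(k*((4*1)*K(3)))*(-24) = -4*1*3/34*(-24) = -2*3/17*(-24) = -1/34*12*(-24) = -6/17*(-24) = 144/17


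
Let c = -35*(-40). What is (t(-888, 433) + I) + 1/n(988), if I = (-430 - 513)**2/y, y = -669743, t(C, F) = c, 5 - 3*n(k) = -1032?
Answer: 971412745416/694523491 ≈ 1398.7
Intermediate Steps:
n(k) = 1037/3 (n(k) = 5/3 - 1/3*(-1032) = 5/3 + 344 = 1037/3)
c = 1400
t(C, F) = 1400
I = -889249/669743 (I = (-430 - 513)**2/(-669743) = (-943)**2*(-1/669743) = 889249*(-1/669743) = -889249/669743 ≈ -1.3277)
(t(-888, 433) + I) + 1/n(988) = (1400 - 889249/669743) + 1/(1037/3) = 936750951/669743 + 3/1037 = 971412745416/694523491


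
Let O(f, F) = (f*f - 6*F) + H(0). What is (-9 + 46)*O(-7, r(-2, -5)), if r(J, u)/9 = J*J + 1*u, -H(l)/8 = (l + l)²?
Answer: 3811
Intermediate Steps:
H(l) = -32*l² (H(l) = -8*(l + l)² = -8*4*l² = -32*l²)
r(J, u) = 9*u + 9*J² (r(J, u) = 9*(J*J + 1*u) = 9*(J² + u) = 9*(u + J²) = 9*u + 9*J²)
O(f, F) = f² - 6*F (O(f, F) = (f*f - 6*F) - 32*0² = (f² - 6*F) - 32*0 = (f² - 6*F) + 0 = f² - 6*F)
(-9 + 46)*O(-7, r(-2, -5)) = (-9 + 46)*((-7)² - 6*(9*(-5) + 9*(-2)²)) = 37*(49 - 6*(-45 + 9*4)) = 37*(49 - 6*(-45 + 36)) = 37*(49 - 6*(-9)) = 37*(49 + 54) = 37*103 = 3811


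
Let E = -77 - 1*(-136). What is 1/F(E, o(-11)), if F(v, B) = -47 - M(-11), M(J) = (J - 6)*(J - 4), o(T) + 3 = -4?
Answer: -1/302 ≈ -0.0033113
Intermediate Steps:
E = 59 (E = -77 + 136 = 59)
o(T) = -7 (o(T) = -3 - 4 = -7)
M(J) = (-6 + J)*(-4 + J)
F(v, B) = -302 (F(v, B) = -47 - (24 + (-11)**2 - 10*(-11)) = -47 - (24 + 121 + 110) = -47 - 1*255 = -47 - 255 = -302)
1/F(E, o(-11)) = 1/(-302) = -1/302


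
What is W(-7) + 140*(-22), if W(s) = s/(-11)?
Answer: -33873/11 ≈ -3079.4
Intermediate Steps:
W(s) = -s/11 (W(s) = s*(-1/11) = -s/11)
W(-7) + 140*(-22) = -1/11*(-7) + 140*(-22) = 7/11 - 3080 = -33873/11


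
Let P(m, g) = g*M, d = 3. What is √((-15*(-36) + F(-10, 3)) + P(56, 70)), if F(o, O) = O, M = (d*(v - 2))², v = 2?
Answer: √543 ≈ 23.302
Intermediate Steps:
M = 0 (M = (3*(2 - 2))² = (3*0)² = 0² = 0)
P(m, g) = 0 (P(m, g) = g*0 = 0)
√((-15*(-36) + F(-10, 3)) + P(56, 70)) = √((-15*(-36) + 3) + 0) = √((540 + 3) + 0) = √(543 + 0) = √543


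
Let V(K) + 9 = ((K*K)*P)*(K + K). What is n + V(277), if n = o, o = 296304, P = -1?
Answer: -42211571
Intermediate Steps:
n = 296304
V(K) = -9 - 2*K³ (V(K) = -9 + ((K*K)*(-1))*(K + K) = -9 + (K²*(-1))*(2*K) = -9 + (-K²)*(2*K) = -9 - 2*K³)
n + V(277) = 296304 + (-9 - 2*277³) = 296304 + (-9 - 2*21253933) = 296304 + (-9 - 42507866) = 296304 - 42507875 = -42211571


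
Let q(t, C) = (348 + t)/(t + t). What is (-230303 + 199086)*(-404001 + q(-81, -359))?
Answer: 681034536031/54 ≈ 1.2612e+10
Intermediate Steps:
q(t, C) = (348 + t)/(2*t) (q(t, C) = (348 + t)/((2*t)) = (348 + t)*(1/(2*t)) = (348 + t)/(2*t))
(-230303 + 199086)*(-404001 + q(-81, -359)) = (-230303 + 199086)*(-404001 + (½)*(348 - 81)/(-81)) = -31217*(-404001 + (½)*(-1/81)*267) = -31217*(-404001 - 89/54) = -31217*(-21816143/54) = 681034536031/54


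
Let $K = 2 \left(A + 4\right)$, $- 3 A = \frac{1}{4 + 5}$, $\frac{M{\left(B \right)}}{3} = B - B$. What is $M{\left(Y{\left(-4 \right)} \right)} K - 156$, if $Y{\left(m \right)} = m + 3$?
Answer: $-156$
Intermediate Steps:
$Y{\left(m \right)} = 3 + m$
$M{\left(B \right)} = 0$ ($M{\left(B \right)} = 3 \left(B - B\right) = 3 \cdot 0 = 0$)
$A = - \frac{1}{27}$ ($A = - \frac{1}{3 \left(4 + 5\right)} = - \frac{1}{3 \cdot 9} = \left(- \frac{1}{3}\right) \frac{1}{9} = - \frac{1}{27} \approx -0.037037$)
$K = \frac{214}{27}$ ($K = 2 \left(- \frac{1}{27} + 4\right) = 2 \cdot \frac{107}{27} = \frac{214}{27} \approx 7.9259$)
$M{\left(Y{\left(-4 \right)} \right)} K - 156 = 0 \cdot \frac{214}{27} - 156 = 0 - 156 = -156$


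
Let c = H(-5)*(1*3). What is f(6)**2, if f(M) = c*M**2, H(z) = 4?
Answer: 186624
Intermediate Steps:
c = 12 (c = 4*(1*3) = 4*3 = 12)
f(M) = 12*M**2
f(6)**2 = (12*6**2)**2 = (12*36)**2 = 432**2 = 186624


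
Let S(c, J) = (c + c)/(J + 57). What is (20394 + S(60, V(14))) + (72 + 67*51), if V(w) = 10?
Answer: 1600281/67 ≈ 23885.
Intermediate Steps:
S(c, J) = 2*c/(57 + J) (S(c, J) = (2*c)/(57 + J) = 2*c/(57 + J))
(20394 + S(60, V(14))) + (72 + 67*51) = (20394 + 2*60/(57 + 10)) + (72 + 67*51) = (20394 + 2*60/67) + (72 + 3417) = (20394 + 2*60*(1/67)) + 3489 = (20394 + 120/67) + 3489 = 1366518/67 + 3489 = 1600281/67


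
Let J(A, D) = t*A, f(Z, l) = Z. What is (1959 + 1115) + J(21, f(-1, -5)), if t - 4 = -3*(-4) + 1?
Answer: 3431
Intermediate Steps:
t = 17 (t = 4 + (-3*(-4) + 1) = 4 + (12 + 1) = 4 + 13 = 17)
J(A, D) = 17*A
(1959 + 1115) + J(21, f(-1, -5)) = (1959 + 1115) + 17*21 = 3074 + 357 = 3431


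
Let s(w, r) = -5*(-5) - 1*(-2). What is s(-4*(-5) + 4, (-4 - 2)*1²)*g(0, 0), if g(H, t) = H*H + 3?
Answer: 81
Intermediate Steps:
g(H, t) = 3 + H² (g(H, t) = H² + 3 = 3 + H²)
s(w, r) = 27 (s(w, r) = 25 + 2 = 27)
s(-4*(-5) + 4, (-4 - 2)*1²)*g(0, 0) = 27*(3 + 0²) = 27*(3 + 0) = 27*3 = 81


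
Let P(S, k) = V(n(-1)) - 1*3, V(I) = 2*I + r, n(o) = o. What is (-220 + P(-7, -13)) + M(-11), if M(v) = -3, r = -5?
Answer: -233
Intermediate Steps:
V(I) = -5 + 2*I (V(I) = 2*I - 5 = -5 + 2*I)
P(S, k) = -10 (P(S, k) = (-5 + 2*(-1)) - 1*3 = (-5 - 2) - 3 = -7 - 3 = -10)
(-220 + P(-7, -13)) + M(-11) = (-220 - 10) - 3 = -230 - 3 = -233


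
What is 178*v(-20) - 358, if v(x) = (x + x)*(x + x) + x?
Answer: 280882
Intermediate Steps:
v(x) = x + 4*x**2 (v(x) = (2*x)*(2*x) + x = 4*x**2 + x = x + 4*x**2)
178*v(-20) - 358 = 178*(-20*(1 + 4*(-20))) - 358 = 178*(-20*(1 - 80)) - 358 = 178*(-20*(-79)) - 358 = 178*1580 - 358 = 281240 - 358 = 280882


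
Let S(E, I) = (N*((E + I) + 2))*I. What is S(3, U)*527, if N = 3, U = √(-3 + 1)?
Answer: -3162 + 7905*I*√2 ≈ -3162.0 + 11179.0*I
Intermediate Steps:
U = I*√2 (U = √(-2) = I*√2 ≈ 1.4142*I)
S(E, I) = I*(6 + 3*E + 3*I) (S(E, I) = (3*((E + I) + 2))*I = (3*(2 + E + I))*I = (6 + 3*E + 3*I)*I = I*(6 + 3*E + 3*I))
S(3, U)*527 = (3*(I*√2)*(2 + 3 + I*√2))*527 = (3*(I*√2)*(5 + I*√2))*527 = (3*I*√2*(5 + I*√2))*527 = 1581*I*√2*(5 + I*√2)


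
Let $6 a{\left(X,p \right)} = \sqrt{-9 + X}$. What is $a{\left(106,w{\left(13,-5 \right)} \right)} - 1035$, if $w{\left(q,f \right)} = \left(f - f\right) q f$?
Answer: $-1035 + \frac{\sqrt{97}}{6} \approx -1033.4$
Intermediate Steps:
$w{\left(q,f \right)} = 0$ ($w{\left(q,f \right)} = 0 q f = 0 f = 0$)
$a{\left(X,p \right)} = \frac{\sqrt{-9 + X}}{6}$
$a{\left(106,w{\left(13,-5 \right)} \right)} - 1035 = \frac{\sqrt{-9 + 106}}{6} - 1035 = \frac{\sqrt{97}}{6} - 1035 = -1035 + \frac{\sqrt{97}}{6}$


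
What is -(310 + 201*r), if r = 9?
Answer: -2119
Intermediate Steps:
-(310 + 201*r) = -(310 + 201*9) = -(310 + 1809) = -1*2119 = -2119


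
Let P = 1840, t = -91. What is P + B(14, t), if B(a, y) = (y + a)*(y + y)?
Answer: 15854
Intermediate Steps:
B(a, y) = 2*y*(a + y) (B(a, y) = (a + y)*(2*y) = 2*y*(a + y))
P + B(14, t) = 1840 + 2*(-91)*(14 - 91) = 1840 + 2*(-91)*(-77) = 1840 + 14014 = 15854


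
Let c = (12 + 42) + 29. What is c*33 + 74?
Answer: 2813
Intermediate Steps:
c = 83 (c = 54 + 29 = 83)
c*33 + 74 = 83*33 + 74 = 2739 + 74 = 2813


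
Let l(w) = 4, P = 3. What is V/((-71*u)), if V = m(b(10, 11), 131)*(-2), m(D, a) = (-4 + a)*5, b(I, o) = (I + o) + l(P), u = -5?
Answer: -254/71 ≈ -3.5775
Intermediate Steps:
b(I, o) = 4 + I + o (b(I, o) = (I + o) + 4 = 4 + I + o)
m(D, a) = -20 + 5*a
V = -1270 (V = (-20 + 5*131)*(-2) = (-20 + 655)*(-2) = 635*(-2) = -1270)
V/((-71*u)) = -1270/((-71*(-5))) = -1270/355 = -1270*1/355 = -254/71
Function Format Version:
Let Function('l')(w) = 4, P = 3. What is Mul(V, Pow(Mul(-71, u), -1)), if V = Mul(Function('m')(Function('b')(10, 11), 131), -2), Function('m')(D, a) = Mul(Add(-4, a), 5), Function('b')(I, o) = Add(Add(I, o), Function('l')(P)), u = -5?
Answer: Rational(-254, 71) ≈ -3.5775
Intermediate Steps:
Function('b')(I, o) = Add(4, I, o) (Function('b')(I, o) = Add(Add(I, o), 4) = Add(4, I, o))
Function('m')(D, a) = Add(-20, Mul(5, a))
V = -1270 (V = Mul(Add(-20, Mul(5, 131)), -2) = Mul(Add(-20, 655), -2) = Mul(635, -2) = -1270)
Mul(V, Pow(Mul(-71, u), -1)) = Mul(-1270, Pow(Mul(-71, -5), -1)) = Mul(-1270, Pow(355, -1)) = Mul(-1270, Rational(1, 355)) = Rational(-254, 71)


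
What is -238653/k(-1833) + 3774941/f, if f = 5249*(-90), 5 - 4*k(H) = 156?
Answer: 450398238829/71333910 ≈ 6313.9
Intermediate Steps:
k(H) = -151/4 (k(H) = 5/4 - ¼*156 = 5/4 - 39 = -151/4)
f = -472410
-238653/k(-1833) + 3774941/f = -238653/(-151/4) + 3774941/(-472410) = -238653*(-4/151) + 3774941*(-1/472410) = 954612/151 - 3774941/472410 = 450398238829/71333910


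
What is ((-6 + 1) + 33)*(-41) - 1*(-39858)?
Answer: 38710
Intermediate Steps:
((-6 + 1) + 33)*(-41) - 1*(-39858) = (-5 + 33)*(-41) + 39858 = 28*(-41) + 39858 = -1148 + 39858 = 38710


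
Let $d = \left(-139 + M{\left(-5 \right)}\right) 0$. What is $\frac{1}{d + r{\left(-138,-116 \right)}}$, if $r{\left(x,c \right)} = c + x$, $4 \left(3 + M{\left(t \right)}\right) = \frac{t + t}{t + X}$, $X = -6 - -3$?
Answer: $- \frac{1}{254} \approx -0.003937$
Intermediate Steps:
$X = -3$ ($X = -6 + 3 = -3$)
$M{\left(t \right)} = -3 + \frac{t}{2 \left(-3 + t\right)}$ ($M{\left(t \right)} = -3 + \frac{\left(t + t\right) \frac{1}{t - 3}}{4} = -3 + \frac{2 t \frac{1}{-3 + t}}{4} = -3 + \frac{t}{2 \left(-3 + t\right)}$)
$d = 0$ ($d = \left(-139 + \frac{18 - -25}{2 \left(-3 - 5\right)}\right) 0 = \left(-139 + \frac{18 + 25}{2 \left(-8\right)}\right) 0 = \left(-139 + \frac{1}{2} \left(- \frac{1}{8}\right) 43\right) 0 = \left(-139 - \frac{43}{16}\right) 0 = \left(- \frac{2267}{16}\right) 0 = 0$)
$\frac{1}{d + r{\left(-138,-116 \right)}} = \frac{1}{0 - 254} = \frac{1}{-254} = - \frac{1}{254}$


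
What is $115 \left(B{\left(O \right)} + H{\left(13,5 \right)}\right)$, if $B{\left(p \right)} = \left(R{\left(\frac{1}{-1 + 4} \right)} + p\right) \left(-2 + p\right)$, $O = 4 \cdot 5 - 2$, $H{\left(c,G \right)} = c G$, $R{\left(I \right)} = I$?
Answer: $\frac{123625}{3} \approx 41208.0$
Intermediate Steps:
$H{\left(c,G \right)} = G c$
$O = 18$ ($O = 20 - 2 = 18$)
$B{\left(p \right)} = \left(-2 + p\right) \left(\frac{1}{3} + p\right)$ ($B{\left(p \right)} = \left(\frac{1}{-1 + 4} + p\right) \left(-2 + p\right) = \left(\frac{1}{3} + p\right) \left(-2 + p\right) = \left(-2 + p\right) \left(\frac{1}{3} + p\right)$)
$115 \left(B{\left(O \right)} + H{\left(13,5 \right)}\right) = 115 \left(\left(- \frac{2}{3} + 18^{2} - 30\right) + 5 \cdot 13\right) = 115 \left(\left(- \frac{2}{3} + 324 - 30\right) + 65\right) = 115 \left(\frac{880}{3} + 65\right) = 115 \cdot \frac{1075}{3} = \frac{123625}{3}$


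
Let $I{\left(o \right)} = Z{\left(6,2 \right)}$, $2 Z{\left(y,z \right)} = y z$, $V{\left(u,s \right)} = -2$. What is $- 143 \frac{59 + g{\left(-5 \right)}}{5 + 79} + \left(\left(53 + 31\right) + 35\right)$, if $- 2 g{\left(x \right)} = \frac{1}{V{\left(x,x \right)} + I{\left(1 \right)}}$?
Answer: $\frac{4205}{224} \approx 18.772$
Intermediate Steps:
$Z{\left(y,z \right)} = \frac{y z}{2}$
$I{\left(o \right)} = 6$ ($I{\left(o \right)} = \frac{1}{2} \cdot 6 \cdot 2 = 6$)
$g{\left(x \right)} = - \frac{1}{8}$ ($g{\left(x \right)} = - \frac{1}{2 \left(-2 + 6\right)} = - \frac{1}{2 \cdot 4} = \left(- \frac{1}{2}\right) \frac{1}{4} = - \frac{1}{8}$)
$- 143 \frac{59 + g{\left(-5 \right)}}{5 + 79} + \left(\left(53 + 31\right) + 35\right) = - 143 \frac{59 - \frac{1}{8}}{5 + 79} + \left(\left(53 + 31\right) + 35\right) = - 143 \frac{471}{8 \cdot 84} + \left(84 + 35\right) = - 143 \cdot \frac{471}{8} \cdot \frac{1}{84} + 119 = \left(-143\right) \frac{157}{224} + 119 = - \frac{22451}{224} + 119 = \frac{4205}{224}$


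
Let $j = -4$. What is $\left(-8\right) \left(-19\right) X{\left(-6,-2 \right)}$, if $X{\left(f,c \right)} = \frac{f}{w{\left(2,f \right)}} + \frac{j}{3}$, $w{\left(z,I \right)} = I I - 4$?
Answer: $- \frac{1387}{6} \approx -231.17$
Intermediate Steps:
$w{\left(z,I \right)} = -4 + I^{2}$ ($w{\left(z,I \right)} = I^{2} - 4 = -4 + I^{2}$)
$X{\left(f,c \right)} = - \frac{4}{3} + \frac{f}{-4 + f^{2}}$ ($X{\left(f,c \right)} = \frac{f}{-4 + f^{2}} - \frac{4}{3} = - \frac{4}{3} + \frac{f}{-4 + f^{2}}$)
$\left(-8\right) \left(-19\right) X{\left(-6,-2 \right)} = \left(-8\right) \left(-19\right) \left(- \frac{4}{3} - \frac{6}{-4 + \left(-6\right)^{2}}\right) = 152 \left(- \frac{4}{3} - \frac{6}{-4 + 36}\right) = 152 \left(- \frac{4}{3} - \frac{6}{32}\right) = 152 \left(- \frac{4}{3} - \frac{3}{16}\right) = 152 \left(- \frac{73}{48}\right) = - \frac{1387}{6}$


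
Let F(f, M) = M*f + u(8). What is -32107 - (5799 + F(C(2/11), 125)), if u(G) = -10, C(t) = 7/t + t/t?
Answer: -85667/2 ≈ -42834.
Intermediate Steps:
C(t) = 1 + 7/t (C(t) = 7/t + 1 = 1 + 7/t)
F(f, M) = -10 + M*f (F(f, M) = M*f - 10 = -10 + M*f)
-32107 - (5799 + F(C(2/11), 125)) = -32107 - (5799 + (-10 + 125*((7 + 2/11)/((2/11))))) = -32107 - (5799 + (-10 + 125*((7 + 2*(1/11))/((2*(1/11)))))) = -32107 - (5799 + (-10 + 125*((7 + 2/11)/(2/11)))) = -32107 - (5799 + (-10 + 125*((11/2)*(79/11)))) = -32107 - (5799 + (-10 + 125*(79/2))) = -32107 - (5799 + (-10 + 9875/2)) = -32107 - (5799 + 9855/2) = -32107 - 1*21453/2 = -32107 - 21453/2 = -85667/2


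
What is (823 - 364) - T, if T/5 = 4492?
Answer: -22001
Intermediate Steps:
T = 22460 (T = 5*4492 = 22460)
(823 - 364) - T = (823 - 364) - 1*22460 = 459 - 22460 = -22001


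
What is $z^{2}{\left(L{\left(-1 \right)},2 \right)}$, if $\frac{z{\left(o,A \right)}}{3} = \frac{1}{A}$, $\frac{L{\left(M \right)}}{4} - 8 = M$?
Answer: $\frac{9}{4} \approx 2.25$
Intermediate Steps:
$L{\left(M \right)} = 32 + 4 M$
$z{\left(o,A \right)} = \frac{3}{A}$
$z^{2}{\left(L{\left(-1 \right)},2 \right)} = \left(\frac{3}{2}\right)^{2} = \frac{9}{4}$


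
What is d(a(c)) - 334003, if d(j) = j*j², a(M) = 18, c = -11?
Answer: -328171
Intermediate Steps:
d(j) = j³
d(a(c)) - 334003 = 18³ - 334003 = 5832 - 334003 = -328171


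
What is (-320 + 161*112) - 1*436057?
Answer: -418345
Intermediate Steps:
(-320 + 161*112) - 1*436057 = (-320 + 18032) - 436057 = 17712 - 436057 = -418345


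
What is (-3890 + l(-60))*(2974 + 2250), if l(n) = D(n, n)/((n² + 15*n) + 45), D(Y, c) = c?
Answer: -3718829776/183 ≈ -2.0321e+7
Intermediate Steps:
l(n) = n/(45 + n² + 15*n) (l(n) = n/((n² + 15*n) + 45) = n/(45 + n² + 15*n))
(-3890 + l(-60))*(2974 + 2250) = (-3890 - 60/(45 + (-60)² + 15*(-60)))*(2974 + 2250) = (-3890 - 60/(45 + 3600 - 900))*5224 = (-3890 - 60/2745)*5224 = (-3890 - 60*1/2745)*5224 = (-3890 - 4/183)*5224 = -711874/183*5224 = -3718829776/183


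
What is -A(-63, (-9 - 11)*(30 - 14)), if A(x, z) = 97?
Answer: -97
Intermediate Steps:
-A(-63, (-9 - 11)*(30 - 14)) = -1*97 = -97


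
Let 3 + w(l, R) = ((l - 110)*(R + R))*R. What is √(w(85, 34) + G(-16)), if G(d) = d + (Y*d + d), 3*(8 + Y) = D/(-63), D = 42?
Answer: I*√519331/3 ≈ 240.22*I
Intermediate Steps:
Y = -74/9 (Y = -8 + (42/(-63))/3 = -8 + (42*(-1/63))/3 = -8 + (⅓)*(-⅔) = -8 - 2/9 = -74/9 ≈ -8.2222)
w(l, R) = -3 + 2*R²*(-110 + l) (w(l, R) = -3 + ((l - 110)*(R + R))*R = -3 + ((-110 + l)*(2*R))*R = -3 + (2*R*(-110 + l))*R = -3 + 2*R²*(-110 + l))
G(d) = -56*d/9 (G(d) = d + (-74*d/9 + d) = d - 65*d/9 = -56*d/9)
√(w(85, 34) + G(-16)) = √((-3 - 220*34² + 2*85*34²) - 56/9*(-16)) = √((-3 - 220*1156 + 2*85*1156) + 896/9) = √((-3 - 254320 + 196520) + 896/9) = √(-57803 + 896/9) = √(-519331/9) = I*√519331/3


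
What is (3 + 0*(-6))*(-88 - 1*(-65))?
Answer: -69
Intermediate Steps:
(3 + 0*(-6))*(-88 - 1*(-65)) = (3 + 0)*(-88 + 65) = 3*(-23) = -69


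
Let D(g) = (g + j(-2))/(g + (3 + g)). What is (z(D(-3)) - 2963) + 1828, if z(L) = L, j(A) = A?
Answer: -3400/3 ≈ -1133.3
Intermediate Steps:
D(g) = (-2 + g)/(3 + 2*g) (D(g) = (g - 2)/(g + (3 + g)) = (-2 + g)/(3 + 2*g))
(z(D(-3)) - 2963) + 1828 = ((-2 - 3)/(3 + 2*(-3)) - 2963) + 1828 = (-5/(3 - 6) - 2963) + 1828 = (-5/(-3) - 2963) + 1828 = (-⅓*(-5) - 2963) + 1828 = (5/3 - 2963) + 1828 = -8884/3 + 1828 = -3400/3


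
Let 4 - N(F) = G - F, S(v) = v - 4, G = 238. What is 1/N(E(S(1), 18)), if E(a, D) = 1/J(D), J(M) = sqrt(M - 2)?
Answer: -4/935 ≈ -0.0042781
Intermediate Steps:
J(M) = sqrt(-2 + M)
S(v) = -4 + v
E(a, D) = 1/sqrt(-2 + D) (E(a, D) = 1/(sqrt(-2 + D)) = 1/sqrt(-2 + D))
N(F) = -234 + F (N(F) = 4 - (238 - F) = 4 + (-238 + F) = -234 + F)
1/N(E(S(1), 18)) = 1/(-234 + 1/sqrt(-2 + 18)) = 1/(-234 + 1/sqrt(16)) = 1/(-234 + 1/4) = 1/(-935/4) = -4/935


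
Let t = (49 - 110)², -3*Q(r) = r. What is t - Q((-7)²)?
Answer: 11212/3 ≈ 3737.3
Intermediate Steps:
Q(r) = -r/3
t = 3721 (t = (-61)² = 3721)
t - Q((-7)²) = 3721 - (-1)*(-7)²/3 = 3721 - (-1)*49/3 = 3721 - 1*(-49/3) = 3721 + 49/3 = 11212/3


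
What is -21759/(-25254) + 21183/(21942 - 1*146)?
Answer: 168202441/91739364 ≈ 1.8335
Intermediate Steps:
-21759/(-25254) + 21183/(21942 - 1*146) = -21759*(-1/25254) + 21183/(21942 - 146) = 7253/8418 + 21183/21796 = 168202441/91739364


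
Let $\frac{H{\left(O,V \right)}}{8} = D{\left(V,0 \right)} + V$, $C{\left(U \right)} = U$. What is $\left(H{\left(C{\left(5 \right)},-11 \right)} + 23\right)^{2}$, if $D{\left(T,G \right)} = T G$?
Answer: $4225$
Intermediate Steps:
$D{\left(T,G \right)} = G T$
$H{\left(O,V \right)} = 8 V$ ($H{\left(O,V \right)} = 8 \left(0 V + V\right) = 8 \left(0 + V\right) = 8 V$)
$\left(H{\left(C{\left(5 \right)},-11 \right)} + 23\right)^{2} = \left(8 \left(-11\right) + 23\right)^{2} = \left(-88 + 23\right)^{2} = \left(-65\right)^{2} = 4225$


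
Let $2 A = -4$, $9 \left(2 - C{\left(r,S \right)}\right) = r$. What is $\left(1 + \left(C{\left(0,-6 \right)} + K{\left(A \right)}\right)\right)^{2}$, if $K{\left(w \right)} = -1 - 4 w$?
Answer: $100$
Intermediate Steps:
$C{\left(r,S \right)} = 2 - \frac{r}{9}$
$A = -2$ ($A = \frac{1}{2} \left(-4\right) = -2$)
$\left(1 + \left(C{\left(0,-6 \right)} + K{\left(A \right)}\right)\right)^{2} = \left(1 + \left(\left(2 - 0\right) - -7\right)\right)^{2} = \left(1 + \left(\left(2 + 0\right) + \left(-1 + 8\right)\right)\right)^{2} = \left(1 + \left(2 + 7\right)\right)^{2} = \left(1 + 9\right)^{2} = 10^{2} = 100$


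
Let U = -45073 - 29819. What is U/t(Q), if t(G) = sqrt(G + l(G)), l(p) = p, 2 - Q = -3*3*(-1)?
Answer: 37446*I*sqrt(14)/7 ≈ 20016.0*I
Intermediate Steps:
Q = -7 (Q = 2 - (-3*3)*(-1) = 2 - (-9)*(-1) = 2 - 1*9 = 2 - 9 = -7)
U = -74892
t(G) = sqrt(2)*sqrt(G) (t(G) = sqrt(G + G) = sqrt(2*G) = sqrt(2)*sqrt(G))
U/t(Q) = -74892*(-I*sqrt(14)/14) = -(-37446)*I*sqrt(14)/7 = 37446*I*sqrt(14)/7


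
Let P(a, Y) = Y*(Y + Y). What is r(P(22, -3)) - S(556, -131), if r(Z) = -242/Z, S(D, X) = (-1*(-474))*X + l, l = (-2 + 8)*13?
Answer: 558023/9 ≈ 62003.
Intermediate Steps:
P(a, Y) = 2*Y² (P(a, Y) = Y*(2*Y) = 2*Y²)
l = 78 (l = 6*13 = 78)
S(D, X) = 78 + 474*X (S(D, X) = (-1*(-474))*X + 78 = 474*X + 78 = 78 + 474*X)
r(P(22, -3)) - S(556, -131) = -242/(2*(-3)²) - (78 + 474*(-131)) = -242/(2*9) - (78 - 62094) = -242/18 - 1*(-62016) = -242*1/18 + 62016 = -121/9 + 62016 = 558023/9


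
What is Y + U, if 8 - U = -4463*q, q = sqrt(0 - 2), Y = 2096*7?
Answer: 14680 + 4463*I*sqrt(2) ≈ 14680.0 + 6311.6*I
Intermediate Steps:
Y = 14672
q = I*sqrt(2) (q = sqrt(-2) = I*sqrt(2) ≈ 1.4142*I)
U = 8 + 4463*I*sqrt(2) (U = 8 - (-4463)*I*sqrt(2) = 8 + 4463*I*sqrt(2) ≈ 8.0 + 6311.6*I)
Y + U = 14672 + (8 + 4463*I*sqrt(2)) = 14680 + 4463*I*sqrt(2)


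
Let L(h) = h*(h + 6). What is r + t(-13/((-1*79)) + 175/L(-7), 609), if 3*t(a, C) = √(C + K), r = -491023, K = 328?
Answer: -491023 + √937/3 ≈ -4.9101e+5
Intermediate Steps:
L(h) = h*(6 + h)
t(a, C) = √(328 + C)/3 (t(a, C) = √(C + 328)/3 = √(328 + C)/3)
r + t(-13/((-1*79)) + 175/L(-7), 609) = -491023 + √(328 + 609)/3 = -491023 + √937/3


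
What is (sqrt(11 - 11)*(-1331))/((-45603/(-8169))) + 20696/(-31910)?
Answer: -10348/15955 ≈ -0.64857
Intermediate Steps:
(sqrt(11 - 11)*(-1331))/((-45603/(-8169))) + 20696/(-31910) = (sqrt(0)*(-1331))/((-45603*(-1/8169))) + 20696*(-1/31910) = (0*(-1331))/(15201/2723) - 10348/15955 = 0*(2723/15201) - 10348/15955 = 0 - 10348/15955 = -10348/15955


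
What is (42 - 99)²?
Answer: 3249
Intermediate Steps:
(42 - 99)² = (-57)² = 3249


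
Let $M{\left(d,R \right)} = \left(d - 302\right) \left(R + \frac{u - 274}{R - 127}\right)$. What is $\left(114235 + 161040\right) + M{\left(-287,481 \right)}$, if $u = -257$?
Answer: $- \frac{14301}{2} \approx -7150.5$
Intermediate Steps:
$M{\left(d,R \right)} = \left(-302 + d\right) \left(R - \frac{531}{-127 + R}\right)$ ($M{\left(d,R \right)} = \left(d - 302\right) \left(R + \frac{-257 - 274}{R - 127}\right) = \left(-302 + d\right) \left(R - \frac{531}{-127 + R}\right)$)
$\left(114235 + 161040\right) + M{\left(-287,481 \right)} = \left(114235 + 161040\right) + \frac{160362 - -152397 - 302 \cdot 481^{2} + 38354 \cdot 481 - 287 \cdot 481^{2} - 61087 \left(-287\right)}{-127 + 481} = 275275 + \frac{160362 + 152397 - 69871022 + 18448274 - 66400607 + 17531969}{354} = 275275 + \frac{1}{354} \left(-99978627\right) = 275275 - \frac{564851}{2} = - \frac{14301}{2}$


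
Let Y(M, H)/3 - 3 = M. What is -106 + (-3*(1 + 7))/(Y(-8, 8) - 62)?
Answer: -8138/77 ≈ -105.69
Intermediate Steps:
Y(M, H) = 9 + 3*M
-106 + (-3*(1 + 7))/(Y(-8, 8) - 62) = -106 + (-3*(1 + 7))/((9 + 3*(-8)) - 62) = -106 + (-3*8)/((9 - 24) - 62) = -106 - 24/(-15 - 62) = -106 - 24/(-77) = -106 - 1/77*(-24) = -106 + 24/77 = -8138/77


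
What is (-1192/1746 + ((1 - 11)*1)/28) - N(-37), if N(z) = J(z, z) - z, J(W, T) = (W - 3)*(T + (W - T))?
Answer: -18553483/12222 ≈ -1518.0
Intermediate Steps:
J(W, T) = W*(-3 + W) (J(W, T) = (-3 + W)*W = W*(-3 + W))
N(z) = -z + z*(-3 + z) (N(z) = z*(-3 + z) - z = -z + z*(-3 + z))
(-1192/1746 + ((1 - 11)*1)/28) - N(-37) = (-1192/1746 + ((1 - 11)*1)/28) - (-37)*(-4 - 37) = (-1192*1/1746 - 10*1*(1/28)) - (-37)*(-41) = (-596/873 - 10*1/28) - 1*1517 = (-596/873 - 5/14) - 1517 = -12709/12222 - 1517 = -18553483/12222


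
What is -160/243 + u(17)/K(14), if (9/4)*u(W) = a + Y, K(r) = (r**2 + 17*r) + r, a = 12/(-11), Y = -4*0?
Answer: -49361/74844 ≈ -0.65952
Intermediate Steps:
Y = 0
a = -12/11 (a = 12*(-1/11) = -12/11 ≈ -1.0909)
K(r) = r**2 + 18*r
u(W) = -16/33 (u(W) = 4*(-12/11 + 0)/9 = (4/9)*(-12/11) = -16/33)
-160/243 + u(17)/K(14) = -160/243 - 16*1/(14*(18 + 14))/33 = -160*1/243 - 16/(33*(14*32)) = -160/243 - 16/33/448 = -160/243 - 16/33*1/448 = -160/243 - 1/924 = -49361/74844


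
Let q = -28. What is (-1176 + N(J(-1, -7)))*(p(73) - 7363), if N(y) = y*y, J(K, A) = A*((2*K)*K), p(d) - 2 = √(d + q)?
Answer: 7213780 - 2940*√5 ≈ 7.2072e+6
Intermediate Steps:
p(d) = 2 + √(-28 + d) (p(d) = 2 + √(d - 28) = 2 + √(-28 + d))
J(K, A) = 2*A*K² (J(K, A) = A*(2*K²) = 2*A*K²)
N(y) = y²
(-1176 + N(J(-1, -7)))*(p(73) - 7363) = (-1176 + (2*(-7)*(-1)²)²)*((2 + √(-28 + 73)) - 7363) = (-1176 + (2*(-7)*1)²)*((2 + √45) - 7363) = (-1176 + (-14)²)*((2 + 3*√5) - 7363) = (-1176 + 196)*(-7361 + 3*√5) = -980*(-7361 + 3*√5) = 7213780 - 2940*√5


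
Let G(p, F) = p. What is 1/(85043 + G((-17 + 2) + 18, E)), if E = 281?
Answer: 1/85046 ≈ 1.1758e-5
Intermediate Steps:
1/(85043 + G((-17 + 2) + 18, E)) = 1/(85043 + ((-17 + 2) + 18)) = 1/(85043 + (-15 + 18)) = 1/(85043 + 3) = 1/85046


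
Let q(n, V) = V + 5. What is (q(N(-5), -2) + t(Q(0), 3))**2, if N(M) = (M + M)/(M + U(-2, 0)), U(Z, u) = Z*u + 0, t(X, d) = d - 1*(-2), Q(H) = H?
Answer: 64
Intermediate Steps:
t(X, d) = 2 + d (t(X, d) = d + 2 = 2 + d)
U(Z, u) = Z*u
N(M) = 2 (N(M) = (M + M)/(M - 2*0) = (2*M)/(M + 0) = (2*M)/M = 2)
q(n, V) = 5 + V
(q(N(-5), -2) + t(Q(0), 3))**2 = ((5 - 2) + (2 + 3))**2 = (3 + 5)**2 = 8**2 = 64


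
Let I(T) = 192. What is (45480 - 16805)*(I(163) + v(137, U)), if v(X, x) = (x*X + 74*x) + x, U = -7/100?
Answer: 5080063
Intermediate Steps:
U = -7/100 (U = -7*1/100 = -7/100 ≈ -0.070000)
v(X, x) = 75*x + X*x (v(X, x) = (X*x + 74*x) + x = (74*x + X*x) + x = 75*x + X*x)
(45480 - 16805)*(I(163) + v(137, U)) = (45480 - 16805)*(192 - 7*(75 + 137)/100) = 28675*(192 - 7/100*212) = 28675*(192 - 371/25) = 28675*(4429/25) = 5080063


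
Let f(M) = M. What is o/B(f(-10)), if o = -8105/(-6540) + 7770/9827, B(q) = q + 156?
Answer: 26092727/1876642536 ≈ 0.013904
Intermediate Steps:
B(q) = 156 + q
o = 26092727/12853716 (o = -8105*(-1/6540) + 7770*(1/9827) = 1621/1308 + 7770/9827 = 26092727/12853716 ≈ 2.0300)
o/B(f(-10)) = 26092727/(12853716*(156 - 10)) = (26092727/12853716)/146 = (26092727/12853716)*(1/146) = 26092727/1876642536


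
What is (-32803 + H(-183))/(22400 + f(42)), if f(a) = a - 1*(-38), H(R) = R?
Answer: -16493/11240 ≈ -1.4673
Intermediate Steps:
f(a) = 38 + a (f(a) = a + 38 = 38 + a)
(-32803 + H(-183))/(22400 + f(42)) = (-32803 - 183)/(22400 + (38 + 42)) = -32986/(22400 + 80) = -32986/22480 = -32986*1/22480 = -16493/11240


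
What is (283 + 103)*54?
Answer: 20844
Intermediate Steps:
(283 + 103)*54 = 386*54 = 20844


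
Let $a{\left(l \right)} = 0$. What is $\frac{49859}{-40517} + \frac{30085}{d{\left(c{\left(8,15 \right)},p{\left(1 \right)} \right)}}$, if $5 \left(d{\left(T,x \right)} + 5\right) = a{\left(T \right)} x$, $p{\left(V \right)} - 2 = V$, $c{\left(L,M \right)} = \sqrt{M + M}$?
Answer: $- \frac{243840648}{40517} \approx -6018.2$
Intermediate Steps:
$c{\left(L,M \right)} = \sqrt{2} \sqrt{M}$ ($c{\left(L,M \right)} = \sqrt{2 M} = \sqrt{2} \sqrt{M}$)
$p{\left(V \right)} = 2 + V$
$d{\left(T,x \right)} = -5$ ($d{\left(T,x \right)} = -5 + \frac{0 x}{5} = -5 + \frac{1}{5} \cdot 0 = -5 + 0 = -5$)
$\frac{49859}{-40517} + \frac{30085}{d{\left(c{\left(8,15 \right)},p{\left(1 \right)} \right)}} = \frac{49859}{-40517} + \frac{30085}{-5} = 49859 \left(- \frac{1}{40517}\right) + 30085 \left(- \frac{1}{5}\right) = - \frac{49859}{40517} - 6017 = - \frac{243840648}{40517}$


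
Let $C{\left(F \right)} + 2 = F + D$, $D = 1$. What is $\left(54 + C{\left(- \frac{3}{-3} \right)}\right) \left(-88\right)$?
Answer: $-4752$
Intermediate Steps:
$C{\left(F \right)} = -1 + F$ ($C{\left(F \right)} = -2 + \left(F + 1\right) = -2 + \left(1 + F\right) = -1 + F$)
$\left(54 + C{\left(- \frac{3}{-3} \right)}\right) \left(-88\right) = \left(54 - \left(1 + \frac{3}{-3}\right)\right) \left(-88\right) = \left(54 - 0\right) \left(-88\right) = \left(54 + \left(-1 + 1\right)\right) \left(-88\right) = \left(54 + 0\right) \left(-88\right) = 54 \left(-88\right) = -4752$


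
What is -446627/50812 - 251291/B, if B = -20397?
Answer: 3658747373/1036412364 ≈ 3.5302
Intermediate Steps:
-446627/50812 - 251291/B = -446627/50812 - 251291/(-20397) = -446627*1/50812 - 251291*(-1/20397) = -446627/50812 + 251291/20397 = 3658747373/1036412364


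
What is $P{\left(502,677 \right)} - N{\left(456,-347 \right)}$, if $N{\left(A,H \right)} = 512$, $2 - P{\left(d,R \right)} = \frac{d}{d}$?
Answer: $-511$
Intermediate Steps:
$P{\left(d,R \right)} = 1$ ($P{\left(d,R \right)} = 2 - \frac{d}{d} = 2 - 1 = 1$)
$P{\left(502,677 \right)} - N{\left(456,-347 \right)} = 1 - 512 = -511$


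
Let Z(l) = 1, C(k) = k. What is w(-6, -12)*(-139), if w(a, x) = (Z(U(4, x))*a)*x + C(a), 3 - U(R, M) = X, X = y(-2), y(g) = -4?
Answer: -9174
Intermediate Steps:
X = -4
U(R, M) = 7 (U(R, M) = 3 - 1*(-4) = 3 + 4 = 7)
w(a, x) = a + a*x (w(a, x) = (1*a)*x + a = a*x + a = a + a*x)
w(-6, -12)*(-139) = -6*(1 - 12)*(-139) = -6*(-11)*(-139) = 66*(-139) = -9174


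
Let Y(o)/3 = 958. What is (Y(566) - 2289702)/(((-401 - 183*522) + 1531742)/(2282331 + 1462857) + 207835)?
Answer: -317207436432/28828984585 ≈ -11.003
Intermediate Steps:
Y(o) = 2874 (Y(o) = 3*958 = 2874)
(Y(566) - 2289702)/(((-401 - 183*522) + 1531742)/(2282331 + 1462857) + 207835) = (2874 - 2289702)/(((-401 - 183*522) + 1531742)/(2282331 + 1462857) + 207835) = -2286828/(((-401 - 95526) + 1531742)/3745188 + 207835) = -2286828/((-95927 + 1531742)*(1/3745188) + 207835) = -2286828/(1435815*(1/3745188) + 207835) = -2286828/(159535/416132 + 207835) = -2286828/86486953755/416132 = -2286828*416132/86486953755 = -317207436432/28828984585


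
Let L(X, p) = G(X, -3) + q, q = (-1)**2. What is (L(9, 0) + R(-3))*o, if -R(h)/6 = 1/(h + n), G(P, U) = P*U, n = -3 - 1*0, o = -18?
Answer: 450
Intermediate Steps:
q = 1
n = -3 (n = -3 + 0 = -3)
L(X, p) = 1 - 3*X (L(X, p) = X*(-3) + 1 = -3*X + 1 = 1 - 3*X)
R(h) = -6/(-3 + h) (R(h) = -6/(h - 3) = -6/(-3 + h))
(L(9, 0) + R(-3))*o = ((1 - 3*9) - 6/(-3 - 3))*(-18) = ((1 - 27) - 6/(-6))*(-18) = (-26 - 6*(-1/6))*(-18) = (-26 + 1)*(-18) = -25*(-18) = 450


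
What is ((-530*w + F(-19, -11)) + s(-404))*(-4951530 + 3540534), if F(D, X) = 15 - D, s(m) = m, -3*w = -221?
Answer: 55612055680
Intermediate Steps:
w = 221/3 (w = -⅓*(-221) = 221/3 ≈ 73.667)
((-530*w + F(-19, -11)) + s(-404))*(-4951530 + 3540534) = ((-530*221/3 + (15 - 1*(-19))) - 404)*(-4951530 + 3540534) = ((-117130/3 + (15 + 19)) - 404)*(-1410996) = ((-117130/3 + 34) - 404)*(-1410996) = (-117028/3 - 404)*(-1410996) = -118240/3*(-1410996) = 55612055680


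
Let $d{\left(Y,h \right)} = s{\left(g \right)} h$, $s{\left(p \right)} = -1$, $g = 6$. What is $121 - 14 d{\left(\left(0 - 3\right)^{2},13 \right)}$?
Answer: $303$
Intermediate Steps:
$d{\left(Y,h \right)} = - h$
$121 - 14 d{\left(\left(0 - 3\right)^{2},13 \right)} = 121 - 14 \left(\left(-1\right) 13\right) = 121 - -182 = 121 + 182 = 303$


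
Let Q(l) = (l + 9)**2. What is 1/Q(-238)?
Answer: 1/52441 ≈ 1.9069e-5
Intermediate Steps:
Q(l) = (9 + l)**2
1/Q(-238) = 1/((9 - 238)**2) = 1/((-229)**2) = 1/52441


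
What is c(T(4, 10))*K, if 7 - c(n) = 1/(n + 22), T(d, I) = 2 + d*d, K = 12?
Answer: 837/10 ≈ 83.700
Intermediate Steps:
T(d, I) = 2 + d**2
c(n) = 7 - 1/(22 + n) (c(n) = 7 - 1/(n + 22) = 7 - 1/(22 + n))
c(T(4, 10))*K = ((153 + 7*(2 + 4**2))/(22 + (2 + 4**2)))*12 = ((153 + 7*(2 + 16))/(22 + (2 + 16)))*12 = ((153 + 7*18)/(22 + 18))*12 = ((153 + 126)/40)*12 = ((1/40)*279)*12 = (279/40)*12 = 837/10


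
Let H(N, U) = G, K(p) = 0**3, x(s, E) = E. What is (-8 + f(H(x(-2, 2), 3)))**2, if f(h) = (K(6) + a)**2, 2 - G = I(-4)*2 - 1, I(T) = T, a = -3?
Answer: 1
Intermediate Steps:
K(p) = 0
G = 11 (G = 2 - (-4*2 - 1) = 2 - (-8 - 1) = 2 - 1*(-9) = 2 + 9 = 11)
H(N, U) = 11
f(h) = 9 (f(h) = (0 - 3)**2 = (-3)**2 = 9)
(-8 + f(H(x(-2, 2), 3)))**2 = (-8 + 9)**2 = 1**2 = 1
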